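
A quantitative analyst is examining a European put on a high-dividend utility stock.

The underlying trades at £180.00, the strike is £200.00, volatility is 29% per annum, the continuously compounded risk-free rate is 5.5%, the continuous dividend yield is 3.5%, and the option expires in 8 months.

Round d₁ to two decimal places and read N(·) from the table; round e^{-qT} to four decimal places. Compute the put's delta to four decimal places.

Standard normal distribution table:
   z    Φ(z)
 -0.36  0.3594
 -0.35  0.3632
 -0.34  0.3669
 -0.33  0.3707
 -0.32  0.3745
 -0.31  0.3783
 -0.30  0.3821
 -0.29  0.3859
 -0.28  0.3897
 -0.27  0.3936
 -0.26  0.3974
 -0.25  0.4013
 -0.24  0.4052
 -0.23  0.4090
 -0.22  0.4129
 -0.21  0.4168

-0.5924

σ√T = 0.29 × 0.8165 = 0.2368
ln(S/K) + (r − q + σ²/2)T = ln(180/200) + (0.055 − 0.035 + 0.29²/2)·0.6667 = -0.1054 + 0.0414 = -0.0640
d₁ = -0.0640 / 0.2368 = -0.2703 → -0.27
N(d₁) = N(-0.27) = 0.3936
Δ_put = e^(−qT)·(N(d₁) − 1) = 0.9769·(0.3936 − 1) = -0.5924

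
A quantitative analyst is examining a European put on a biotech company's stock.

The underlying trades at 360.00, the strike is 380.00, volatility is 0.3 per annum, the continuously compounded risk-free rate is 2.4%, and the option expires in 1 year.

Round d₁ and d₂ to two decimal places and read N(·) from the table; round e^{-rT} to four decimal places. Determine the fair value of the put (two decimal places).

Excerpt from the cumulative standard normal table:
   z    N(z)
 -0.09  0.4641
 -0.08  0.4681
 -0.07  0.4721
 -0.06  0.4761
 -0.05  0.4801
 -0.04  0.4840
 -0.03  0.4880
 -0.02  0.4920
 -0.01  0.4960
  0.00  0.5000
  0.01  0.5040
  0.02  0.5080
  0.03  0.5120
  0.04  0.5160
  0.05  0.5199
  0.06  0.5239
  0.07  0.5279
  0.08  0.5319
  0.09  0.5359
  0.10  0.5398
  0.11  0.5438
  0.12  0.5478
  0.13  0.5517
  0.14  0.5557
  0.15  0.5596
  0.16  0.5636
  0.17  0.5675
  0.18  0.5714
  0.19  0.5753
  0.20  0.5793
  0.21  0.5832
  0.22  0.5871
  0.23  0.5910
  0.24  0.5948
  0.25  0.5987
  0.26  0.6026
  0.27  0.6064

49.28

T = 1;  σ√T = 0.3000
d₁ = [ln(360/380) + (0.024 + 0.3²/2)·1] / 0.3000 = [-0.0541 + 0.0690] / 0.3000 = 0.0498 → 0.05
d₂ = d₁ − σ√T = 0.0498 − 0.3000 = -0.2502 → -0.25
exp(−rT) = exp(−0.024·1) = 0.9763
P = 380·0.9763·N(0.25) − 360·N(-0.05) = 380·0.9763·0.5987 − 360·0.4801 = 222.1141 − 172.8360 = 49.2781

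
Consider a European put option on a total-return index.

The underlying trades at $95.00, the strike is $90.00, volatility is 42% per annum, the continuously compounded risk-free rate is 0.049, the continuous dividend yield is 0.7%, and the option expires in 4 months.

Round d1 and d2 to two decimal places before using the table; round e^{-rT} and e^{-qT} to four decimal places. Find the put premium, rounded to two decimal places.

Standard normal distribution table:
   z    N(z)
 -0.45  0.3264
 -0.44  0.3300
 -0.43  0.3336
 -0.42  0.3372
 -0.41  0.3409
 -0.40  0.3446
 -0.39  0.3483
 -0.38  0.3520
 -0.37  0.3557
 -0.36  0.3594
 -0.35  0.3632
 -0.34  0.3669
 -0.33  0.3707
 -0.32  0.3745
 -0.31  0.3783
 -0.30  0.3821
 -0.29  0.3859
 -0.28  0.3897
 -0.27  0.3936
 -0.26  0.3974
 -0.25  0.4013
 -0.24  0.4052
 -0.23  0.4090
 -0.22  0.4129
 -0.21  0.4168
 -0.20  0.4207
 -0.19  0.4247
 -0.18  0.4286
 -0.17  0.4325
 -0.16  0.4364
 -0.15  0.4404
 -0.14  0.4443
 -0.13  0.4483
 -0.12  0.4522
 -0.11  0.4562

σ√T = 0.42 × 0.5774 = 0.2425
d₁ = [ln(95/90) + (0.049 − 0.007 + 0.42²/2)·0.3333] / 0.2425 = [0.0541 + 0.0434] / 0.2425 = 0.4019 which rounds to 0.40
d₂ = d₁ − σ√T = 0.4019 − 0.2425 = 0.1595 which rounds to 0.16
exp(−qT) = exp(−0.007·0.3333) = 0.9977;  exp(−rT) = exp(−0.049·0.3333) = 0.9838
P = 90·0.9838·N(-0.16) − 95·0.9977·N(-0.40) = 90·0.9838·0.4364 − 95·0.9977·0.3446 = 38.6397 − 32.6617 = 5.9780

$5.98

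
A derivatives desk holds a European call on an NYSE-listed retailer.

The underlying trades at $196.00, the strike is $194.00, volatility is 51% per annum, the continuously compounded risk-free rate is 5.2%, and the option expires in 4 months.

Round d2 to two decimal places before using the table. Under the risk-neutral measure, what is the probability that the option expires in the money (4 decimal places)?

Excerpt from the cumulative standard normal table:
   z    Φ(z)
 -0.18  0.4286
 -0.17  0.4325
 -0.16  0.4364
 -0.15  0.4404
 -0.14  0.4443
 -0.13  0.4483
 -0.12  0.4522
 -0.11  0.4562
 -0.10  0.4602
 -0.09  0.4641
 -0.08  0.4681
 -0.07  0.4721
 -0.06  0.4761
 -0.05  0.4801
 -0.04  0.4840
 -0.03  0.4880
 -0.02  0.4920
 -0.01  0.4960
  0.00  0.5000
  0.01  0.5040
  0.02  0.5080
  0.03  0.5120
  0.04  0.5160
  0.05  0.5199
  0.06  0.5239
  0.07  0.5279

0.4801

T = 0.3333;  σ√T = 0.2944
d₁ = [ln(196/194) + (0.052 + 0.51²/2)·0.3333] / 0.2944 = [0.0103 + 0.0607] / 0.2944 = 0.2409 → 0.24
d₂ = d₁ − σ√T = 0.2409 − 0.2944 = -0.0535 → -0.05
Pr(exercise) under Q = N(d₂) = 0.4801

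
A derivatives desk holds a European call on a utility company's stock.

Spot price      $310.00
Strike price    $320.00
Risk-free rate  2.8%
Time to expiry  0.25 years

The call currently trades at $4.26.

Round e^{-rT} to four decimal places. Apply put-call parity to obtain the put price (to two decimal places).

$12.02

e^(−rT) = e^(−0.028·0.25) = 0.9930
Put-call parity: C − P = S − K·e^(−rT) = 310 − 320·0.9930 = 310 − 317.7600 = -7.7600
P = C − (C − P) = 4.26 − (-7.7600) = 12.0200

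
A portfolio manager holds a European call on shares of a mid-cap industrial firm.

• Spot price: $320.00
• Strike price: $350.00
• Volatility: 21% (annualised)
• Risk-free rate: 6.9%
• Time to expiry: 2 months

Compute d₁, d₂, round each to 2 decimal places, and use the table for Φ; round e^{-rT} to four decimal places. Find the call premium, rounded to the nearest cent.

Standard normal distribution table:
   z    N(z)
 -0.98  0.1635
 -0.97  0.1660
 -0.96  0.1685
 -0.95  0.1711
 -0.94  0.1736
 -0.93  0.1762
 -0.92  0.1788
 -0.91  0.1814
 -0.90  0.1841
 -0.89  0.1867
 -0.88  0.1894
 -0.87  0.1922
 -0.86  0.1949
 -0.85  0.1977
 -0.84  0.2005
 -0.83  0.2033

σ√T = 0.21·√0.1667 = 0.0857
ln(S/K) + (r + σ²/2)T = ln(320/350) + (0.069 + 0.21²/2)·0.1667 = -0.0896 + 0.0152 = -0.0744
d₁ = -0.0744 / 0.0857 = -0.8683 which rounds to -0.87
d₂ = d₁ − σ√T = -0.8683 − 0.0857 = -0.9540 which rounds to -0.95
e^(−rT) = e^(−0.069·0.1667) = 0.9886
C = 320·N(-0.87) − 350·0.9886·N(-0.95) = 320·0.1922 − 350·0.9886·0.1711 = 61.5040 − 59.2023 = 2.3017

$2.30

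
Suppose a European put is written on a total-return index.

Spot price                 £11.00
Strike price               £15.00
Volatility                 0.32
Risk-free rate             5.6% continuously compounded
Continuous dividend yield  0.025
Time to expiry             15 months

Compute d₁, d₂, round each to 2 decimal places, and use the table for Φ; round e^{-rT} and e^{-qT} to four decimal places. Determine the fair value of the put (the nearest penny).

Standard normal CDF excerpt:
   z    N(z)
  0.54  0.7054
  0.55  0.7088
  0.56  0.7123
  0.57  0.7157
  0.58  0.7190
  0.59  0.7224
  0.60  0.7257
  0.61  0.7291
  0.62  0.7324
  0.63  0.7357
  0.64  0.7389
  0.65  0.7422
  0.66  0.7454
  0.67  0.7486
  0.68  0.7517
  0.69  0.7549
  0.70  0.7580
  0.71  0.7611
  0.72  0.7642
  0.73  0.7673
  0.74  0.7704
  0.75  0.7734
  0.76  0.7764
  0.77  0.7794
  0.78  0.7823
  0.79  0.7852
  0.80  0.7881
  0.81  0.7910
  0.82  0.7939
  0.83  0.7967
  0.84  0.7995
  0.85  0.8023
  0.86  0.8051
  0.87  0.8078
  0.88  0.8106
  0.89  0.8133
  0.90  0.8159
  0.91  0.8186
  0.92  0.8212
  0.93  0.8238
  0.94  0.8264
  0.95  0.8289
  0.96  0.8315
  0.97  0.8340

σ√T = 0.32·√1.25 = 0.3578
d₁ = [ln(11/15) + (0.056 − 0.025 + 0.32²/2)·1.25] / 0.3578 = [-0.3102 + 0.1027] / 0.3578 = -0.5797 ⇒ -0.58
d₂ = d₁ − σ√T = -0.5797 − 0.3578 = -0.9375 ⇒ -0.94
exp(−qT) = exp(−0.025·1.25) = 0.9692;  exp(−rT) = exp(−0.056·1.25) = 0.9324
P = 15·0.9324·N(0.94) − 11·0.9692·N(0.58) = 15·0.9324·0.8264 − 11·0.9692·0.7190 = 11.5580 − 7.6654 = 3.8926

£3.89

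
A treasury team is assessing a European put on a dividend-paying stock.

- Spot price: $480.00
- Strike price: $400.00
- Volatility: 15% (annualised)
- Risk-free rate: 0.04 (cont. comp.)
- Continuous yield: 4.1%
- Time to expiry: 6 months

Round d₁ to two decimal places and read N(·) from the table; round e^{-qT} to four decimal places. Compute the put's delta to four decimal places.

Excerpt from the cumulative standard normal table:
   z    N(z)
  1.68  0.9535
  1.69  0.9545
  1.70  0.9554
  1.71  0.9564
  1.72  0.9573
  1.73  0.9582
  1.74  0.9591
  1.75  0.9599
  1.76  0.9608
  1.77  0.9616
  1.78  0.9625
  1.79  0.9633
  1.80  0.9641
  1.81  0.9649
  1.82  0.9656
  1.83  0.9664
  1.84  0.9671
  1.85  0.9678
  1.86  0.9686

σ√T = 0.15·√0.5 = 0.1061
d₁ = [ln(480/400) + (0.04 − 0.041 + 0.15²/2)·0.5] / 0.1061 = [0.1823 + 0.0051] / 0.1061 = 1.7673 → 1.77
N(d₁) = N(1.77) = 0.9616
Δ_put = exp(−qT)·(N(d₁) − 1) = 0.9797·(0.9616 − 1) = -0.0376

-0.0376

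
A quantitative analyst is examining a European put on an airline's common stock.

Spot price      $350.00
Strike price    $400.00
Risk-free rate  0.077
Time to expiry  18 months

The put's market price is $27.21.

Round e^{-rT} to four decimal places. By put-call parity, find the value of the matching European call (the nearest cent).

$20.85

e^(−rT) = e^(−0.077·1.5) = 0.8909
Put-call parity: C − P = S − K·e^(−rT) = 350 − 400·0.8909 = 350 − 356.3600 = -6.3600
C = P + (C − P) = 27.21 + (-6.3600) = 20.8500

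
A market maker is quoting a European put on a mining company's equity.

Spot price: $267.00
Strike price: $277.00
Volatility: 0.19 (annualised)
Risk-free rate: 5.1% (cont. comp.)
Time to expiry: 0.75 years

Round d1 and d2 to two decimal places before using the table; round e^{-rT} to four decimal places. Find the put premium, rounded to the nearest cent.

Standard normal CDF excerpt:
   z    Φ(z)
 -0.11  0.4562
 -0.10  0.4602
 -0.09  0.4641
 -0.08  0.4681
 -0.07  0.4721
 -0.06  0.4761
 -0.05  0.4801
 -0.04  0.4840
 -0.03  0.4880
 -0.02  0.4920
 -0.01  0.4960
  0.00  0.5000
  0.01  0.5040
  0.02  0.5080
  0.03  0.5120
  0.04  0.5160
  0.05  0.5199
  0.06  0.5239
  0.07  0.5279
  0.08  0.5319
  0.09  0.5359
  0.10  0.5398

σ√T = 0.19·√0.75 = 0.1645
d₁ = [ln(267/277) + (0.051 + ½·0.19²)·0.75] / (σ√T) = (-0.0368 + 0.0518) / 0.1645 = 0.0913 which rounds to 0.09
d₂ = 0.0913 − 0.1645 = -0.0733 which rounds to -0.07
e^(−rT) = e^(−0.051·0.75) = 0.9625
N(−d₂) = N(0.07) = 0.5279;  N(−d₁) = N(-0.09) = 0.4641
P = 277·0.9625·0.5279 − 267·0.4641 = 140.7447 − 123.9147 = 16.8300

$16.83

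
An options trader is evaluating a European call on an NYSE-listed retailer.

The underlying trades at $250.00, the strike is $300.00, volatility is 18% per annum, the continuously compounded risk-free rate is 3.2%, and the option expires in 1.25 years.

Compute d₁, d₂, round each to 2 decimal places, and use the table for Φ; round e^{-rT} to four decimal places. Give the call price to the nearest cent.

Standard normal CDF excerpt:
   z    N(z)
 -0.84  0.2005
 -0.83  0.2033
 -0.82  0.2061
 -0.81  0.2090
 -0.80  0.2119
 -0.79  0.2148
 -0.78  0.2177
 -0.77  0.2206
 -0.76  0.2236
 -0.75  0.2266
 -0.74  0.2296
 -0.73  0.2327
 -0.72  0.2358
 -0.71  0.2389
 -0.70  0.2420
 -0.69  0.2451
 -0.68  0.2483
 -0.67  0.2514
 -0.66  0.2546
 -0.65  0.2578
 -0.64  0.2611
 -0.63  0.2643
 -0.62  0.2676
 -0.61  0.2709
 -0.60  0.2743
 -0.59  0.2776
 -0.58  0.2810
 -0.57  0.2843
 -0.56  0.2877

$7.48

σ√T = 0.18·√1.25 = 0.2012
d₁ = [ln(250/300) + (0.032 + 0.18²/2)·1.25] / 0.2012 = [-0.1823 + 0.0602] / 0.2012 = -0.6066 → -0.61
d₂ = d₁ − σ√T = -0.6066 − 0.2012 = -0.8078 → -0.81
e^(−rT) = e^(−0.032·1.25) = 0.9608
C = 250·N(-0.61) − 300·0.9608·N(-0.81) = 250·0.2709 − 300·0.9608·0.2090 = 67.7250 − 60.2422 = 7.4828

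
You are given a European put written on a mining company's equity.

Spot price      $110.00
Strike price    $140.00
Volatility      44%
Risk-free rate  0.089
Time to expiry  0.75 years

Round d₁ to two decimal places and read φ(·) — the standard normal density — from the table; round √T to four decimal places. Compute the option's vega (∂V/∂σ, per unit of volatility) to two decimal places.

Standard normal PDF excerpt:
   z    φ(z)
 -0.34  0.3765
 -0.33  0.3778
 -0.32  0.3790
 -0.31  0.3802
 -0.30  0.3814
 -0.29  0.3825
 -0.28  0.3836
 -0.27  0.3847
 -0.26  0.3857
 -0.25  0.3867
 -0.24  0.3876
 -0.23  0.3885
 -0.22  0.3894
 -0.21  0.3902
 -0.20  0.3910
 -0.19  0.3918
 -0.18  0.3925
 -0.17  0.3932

σ√T = 0.44·√0.75 = 0.3811
d₁ = [ln(110/140) + (0.089 + 0.44²/2)·0.75] / 0.3811 = [-0.2412 + 0.1394] / 0.3811 = -0.2672 ≈ -0.27
√T = √0.75 = 0.8660
φ(d₁) = φ(-0.27) = 0.3847
vega = S·φ(d₁)·√T = 110·0.3847·0.8660 = 36.6465

36.65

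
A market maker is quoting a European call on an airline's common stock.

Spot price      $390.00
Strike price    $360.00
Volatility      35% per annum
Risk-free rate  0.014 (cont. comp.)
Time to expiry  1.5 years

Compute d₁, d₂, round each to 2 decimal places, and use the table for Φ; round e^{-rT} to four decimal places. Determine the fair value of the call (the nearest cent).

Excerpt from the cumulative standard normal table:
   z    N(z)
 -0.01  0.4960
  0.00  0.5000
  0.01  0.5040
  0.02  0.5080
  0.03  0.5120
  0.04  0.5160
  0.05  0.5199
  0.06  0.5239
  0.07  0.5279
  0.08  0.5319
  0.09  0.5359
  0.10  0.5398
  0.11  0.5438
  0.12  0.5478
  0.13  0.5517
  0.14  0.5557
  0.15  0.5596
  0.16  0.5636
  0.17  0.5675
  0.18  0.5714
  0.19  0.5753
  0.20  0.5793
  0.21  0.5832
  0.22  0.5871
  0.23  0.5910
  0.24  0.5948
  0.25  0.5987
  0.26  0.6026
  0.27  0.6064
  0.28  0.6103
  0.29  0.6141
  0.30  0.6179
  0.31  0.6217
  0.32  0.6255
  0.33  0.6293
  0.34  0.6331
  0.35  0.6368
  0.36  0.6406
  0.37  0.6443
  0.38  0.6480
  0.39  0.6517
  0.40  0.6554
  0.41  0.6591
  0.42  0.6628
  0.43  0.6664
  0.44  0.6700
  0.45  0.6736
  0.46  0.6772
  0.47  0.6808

T = 1.5;  σ√T = 0.4287
d₁ = [ln(390/360) + (0.014 + ½·0.35²)·1.5] / (σ√T) = (0.0800 + 0.1129) / 0.4287 = 0.4500 ⇒ 0.45
d₂ = 0.4500 − 0.4287 = 0.0214 ⇒ 0.02
exp(−rT) = exp(−0.014·1.5) = 0.9792
N(d₁) = N(0.45) = 0.6736;  N(d₂) = N(0.02) = 0.5080
C = 390·0.6736 − 360·0.9792·0.5080 = 262.7040 − 179.0761 = 83.6279

$83.63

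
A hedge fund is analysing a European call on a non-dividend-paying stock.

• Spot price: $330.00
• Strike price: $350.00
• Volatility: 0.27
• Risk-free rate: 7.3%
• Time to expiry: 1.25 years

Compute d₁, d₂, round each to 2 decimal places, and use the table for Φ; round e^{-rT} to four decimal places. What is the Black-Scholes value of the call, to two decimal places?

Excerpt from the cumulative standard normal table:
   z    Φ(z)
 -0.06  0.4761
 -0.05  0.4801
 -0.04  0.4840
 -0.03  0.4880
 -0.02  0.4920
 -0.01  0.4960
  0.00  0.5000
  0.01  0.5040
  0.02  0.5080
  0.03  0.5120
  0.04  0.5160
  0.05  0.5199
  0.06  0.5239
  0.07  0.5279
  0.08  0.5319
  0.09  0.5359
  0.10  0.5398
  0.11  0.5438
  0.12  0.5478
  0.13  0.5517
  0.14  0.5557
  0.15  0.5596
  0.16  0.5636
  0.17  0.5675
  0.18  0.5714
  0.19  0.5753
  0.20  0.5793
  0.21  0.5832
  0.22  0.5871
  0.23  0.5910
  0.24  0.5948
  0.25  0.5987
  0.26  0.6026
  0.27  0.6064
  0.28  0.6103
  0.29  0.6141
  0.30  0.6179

$44.23

T = 1.25;  σ√T = 0.3019
d₁ = [ln(330/350) + (0.073 + ½·0.27²)·1.25] / (σ√T) = (-0.0588 + 0.1368) / 0.3019 = 0.2583 ⇒ 0.26
d₂ = 0.2583 − 0.3019 = -0.0436 ⇒ -0.04
exp(−rT) = exp(−0.073·1.25) = 0.9128
C = 330·N(0.26) − 350·0.9128·N(-0.04) = 330·0.6026 − 350·0.9128·0.4840 = 198.8580 − 154.6283 = 44.2297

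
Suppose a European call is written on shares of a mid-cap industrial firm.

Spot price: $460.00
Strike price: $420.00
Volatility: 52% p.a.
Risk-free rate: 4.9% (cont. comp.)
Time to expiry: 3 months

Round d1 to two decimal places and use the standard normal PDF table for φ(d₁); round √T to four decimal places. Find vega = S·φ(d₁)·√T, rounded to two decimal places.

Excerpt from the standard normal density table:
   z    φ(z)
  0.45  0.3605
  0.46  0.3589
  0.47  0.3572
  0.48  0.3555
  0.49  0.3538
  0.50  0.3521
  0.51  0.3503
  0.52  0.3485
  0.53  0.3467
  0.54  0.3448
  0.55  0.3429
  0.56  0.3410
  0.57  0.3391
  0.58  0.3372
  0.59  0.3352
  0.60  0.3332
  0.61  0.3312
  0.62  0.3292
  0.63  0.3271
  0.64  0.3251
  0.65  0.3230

T = 0.25;  σ√T = 0.2600
d₁ = [ln(460/420) + (0.049 + ½·0.52²)·0.25] / (σ√T) = (0.0910 + 0.0461) / 0.2600 = 0.5270 ≈ 0.53
√T = √0.25 = 0.5000
φ(d₁) = φ(0.53) = 0.3467
vega = S·φ(d₁)·√T = 460·0.3467·0.5000 = 79.7410
(Call and put vega coincide under Black-Scholes.)

79.74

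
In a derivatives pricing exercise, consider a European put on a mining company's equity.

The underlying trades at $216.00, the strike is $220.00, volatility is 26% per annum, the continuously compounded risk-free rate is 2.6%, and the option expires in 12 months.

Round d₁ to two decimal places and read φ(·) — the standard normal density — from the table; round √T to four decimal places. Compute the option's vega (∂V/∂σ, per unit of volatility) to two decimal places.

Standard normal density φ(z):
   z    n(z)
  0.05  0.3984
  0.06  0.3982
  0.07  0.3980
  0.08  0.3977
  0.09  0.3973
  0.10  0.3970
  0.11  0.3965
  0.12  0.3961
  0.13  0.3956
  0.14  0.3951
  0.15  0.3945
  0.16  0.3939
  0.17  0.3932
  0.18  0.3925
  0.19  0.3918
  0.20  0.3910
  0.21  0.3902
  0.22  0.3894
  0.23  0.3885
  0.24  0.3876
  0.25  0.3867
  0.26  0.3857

σ√T = 0.26·√1 = 0.2600
ln(S/K) + (r + σ²/2)T = ln(216/220) + (0.026 + 0.26²/2)·1 = -0.0183 + 0.0598 = 0.0415
d₁ = 0.0415 / 0.2600 = 0.1594 which rounds to 0.16
√T = √1 = 1.0000
φ(d₁) = φ(0.16) = 0.3939
vega = S·φ(d₁)·√T = 216·0.3939·1.0000 = 85.0824

85.08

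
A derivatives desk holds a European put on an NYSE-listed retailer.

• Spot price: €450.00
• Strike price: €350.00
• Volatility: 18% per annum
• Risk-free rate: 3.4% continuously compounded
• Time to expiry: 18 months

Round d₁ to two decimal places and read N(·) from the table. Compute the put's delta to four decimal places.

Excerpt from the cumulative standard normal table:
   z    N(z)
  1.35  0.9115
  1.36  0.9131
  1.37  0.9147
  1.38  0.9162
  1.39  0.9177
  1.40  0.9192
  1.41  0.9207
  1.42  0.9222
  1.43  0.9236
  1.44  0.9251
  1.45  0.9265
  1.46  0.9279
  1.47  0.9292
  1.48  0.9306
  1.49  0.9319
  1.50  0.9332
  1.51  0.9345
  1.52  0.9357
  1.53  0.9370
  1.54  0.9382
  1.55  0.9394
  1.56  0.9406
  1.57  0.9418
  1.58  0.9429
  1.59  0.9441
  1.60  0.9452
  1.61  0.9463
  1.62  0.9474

-0.0694

σ√T = 0.18·√1.5 = 0.2205
d₁ = [ln(450/350) + (0.034 + ½·0.18²)·1.5] / (σ√T) = (0.2513 + 0.0753) / 0.2205 = 1.4816 which rounds to 1.48
N(d₁) = N(1.48) = 0.9306
Δ_put = N(d₁) − 1 = 0.9306 − 1 = -0.0694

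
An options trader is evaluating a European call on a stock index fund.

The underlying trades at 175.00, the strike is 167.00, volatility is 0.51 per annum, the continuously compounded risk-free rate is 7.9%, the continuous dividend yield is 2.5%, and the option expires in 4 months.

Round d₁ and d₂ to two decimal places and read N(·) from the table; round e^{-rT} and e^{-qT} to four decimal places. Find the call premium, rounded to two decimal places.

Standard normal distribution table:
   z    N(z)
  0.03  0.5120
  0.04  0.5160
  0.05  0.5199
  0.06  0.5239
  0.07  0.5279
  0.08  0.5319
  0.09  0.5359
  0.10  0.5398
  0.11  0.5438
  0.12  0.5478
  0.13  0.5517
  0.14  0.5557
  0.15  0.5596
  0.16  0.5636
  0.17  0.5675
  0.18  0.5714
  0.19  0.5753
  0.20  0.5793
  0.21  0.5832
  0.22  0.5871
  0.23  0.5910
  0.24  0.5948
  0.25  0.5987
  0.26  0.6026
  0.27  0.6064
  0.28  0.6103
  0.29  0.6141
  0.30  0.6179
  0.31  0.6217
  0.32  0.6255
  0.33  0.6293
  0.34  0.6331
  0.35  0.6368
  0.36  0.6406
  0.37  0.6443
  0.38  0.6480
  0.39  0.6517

25.95

T = 0.3333;  σ√T = 0.2944
d₁ = [ln(175/167) + (0.079 − 0.025 + 0.51²/2)·0.3333] / 0.2944 = [0.0468 + 0.0613] / 0.2944 = 0.3673 which rounds to 0.37
d₂ = d₁ − σ√T = 0.3673 − 0.2944 = 0.0728 which rounds to 0.07
exp(−qT) = exp(−0.025·0.3333) = 0.9917;  exp(−rT) = exp(−0.079·0.3333) = 0.9740
C = 175·0.9917·N(0.37) − 167·0.9740·N(0.07) = 175·0.9917·0.6443 − 167·0.9740·0.5279 = 111.8167 − 85.8672 = 25.9495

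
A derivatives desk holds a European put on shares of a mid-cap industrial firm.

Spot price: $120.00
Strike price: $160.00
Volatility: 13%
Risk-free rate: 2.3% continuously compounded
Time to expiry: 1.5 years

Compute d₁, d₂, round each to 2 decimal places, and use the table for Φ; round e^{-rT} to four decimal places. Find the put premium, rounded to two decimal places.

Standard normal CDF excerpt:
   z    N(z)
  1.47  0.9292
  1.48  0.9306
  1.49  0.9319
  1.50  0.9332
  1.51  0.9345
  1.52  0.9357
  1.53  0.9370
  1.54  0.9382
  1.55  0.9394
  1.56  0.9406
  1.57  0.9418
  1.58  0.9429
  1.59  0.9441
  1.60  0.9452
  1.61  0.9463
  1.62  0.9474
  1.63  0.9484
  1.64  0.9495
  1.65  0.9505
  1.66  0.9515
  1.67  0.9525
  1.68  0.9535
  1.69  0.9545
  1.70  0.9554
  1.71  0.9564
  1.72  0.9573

$35.09

T = 1.5;  σ√T = 0.1592
d₁ = [ln(120/160) + (0.023 + ½·0.13²)·1.5] / (σ√T) = (-0.2877 + 0.0472) / 0.1592 = -1.5106 → -1.51
d₂ = -1.5106 − 0.1592 = -1.6698 → -1.67
e^(−rT) = e^(−0.023·1.5) = 0.9661
P = 160·0.9661·N(1.67) − 120·N(1.51) = 160·0.9661·0.9525 − 120·0.9345 = 147.2336 − 112.1400 = 35.0936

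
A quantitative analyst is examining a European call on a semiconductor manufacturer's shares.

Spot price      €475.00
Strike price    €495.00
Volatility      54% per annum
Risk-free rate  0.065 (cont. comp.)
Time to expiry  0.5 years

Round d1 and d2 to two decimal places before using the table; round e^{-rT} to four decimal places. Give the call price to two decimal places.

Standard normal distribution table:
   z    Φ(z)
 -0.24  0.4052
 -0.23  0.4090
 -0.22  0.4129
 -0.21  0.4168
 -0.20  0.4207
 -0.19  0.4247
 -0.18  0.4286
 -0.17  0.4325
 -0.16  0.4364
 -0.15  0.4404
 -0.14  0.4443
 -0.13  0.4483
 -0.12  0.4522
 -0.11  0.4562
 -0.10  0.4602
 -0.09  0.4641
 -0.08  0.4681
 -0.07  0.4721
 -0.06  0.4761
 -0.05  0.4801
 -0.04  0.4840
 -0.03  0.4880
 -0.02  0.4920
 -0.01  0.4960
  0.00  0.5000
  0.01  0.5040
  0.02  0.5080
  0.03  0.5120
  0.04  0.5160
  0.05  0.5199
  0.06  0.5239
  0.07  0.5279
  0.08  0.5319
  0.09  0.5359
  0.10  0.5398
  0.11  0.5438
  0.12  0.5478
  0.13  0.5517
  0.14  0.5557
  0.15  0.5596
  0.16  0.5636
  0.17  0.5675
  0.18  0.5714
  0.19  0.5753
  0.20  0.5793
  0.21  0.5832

σ√T = 0.54·√0.5 = 0.3818
d₁ = [ln(475/495) + (0.065 + ½·0.54²)·0.5] / (σ√T) = (-0.0412 + 0.1054) / 0.3818 = 0.1680 → 0.17
d₂ = 0.1680 − 0.3818 = -0.2138 → -0.21
exp(−rT) = exp(−0.065·0.5) = 0.9680
N(d₁) = N(0.17) = 0.5675;  N(d₂) = N(-0.21) = 0.4168
C = 475·0.5675 − 495·0.9680·0.4168 = 269.5625 − 199.7139 = 69.8486

€69.85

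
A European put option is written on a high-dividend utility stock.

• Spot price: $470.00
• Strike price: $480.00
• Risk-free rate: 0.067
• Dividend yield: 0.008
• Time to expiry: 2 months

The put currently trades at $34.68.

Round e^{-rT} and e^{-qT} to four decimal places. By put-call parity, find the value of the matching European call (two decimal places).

exp(−qT) = exp(−0.008·0.1667) = 0.9987;  exp(−rT) = exp(−0.067·0.1667) = 0.9889
Put-call parity: C − P = S·e^(−qT) − K·e^(−rT) = 470·0.9987 − 480·0.9889 = 469.3890 − 474.6720 = -5.2830
C = P + (C − P) = 34.68 + (-5.2830) = 29.3970

$29.40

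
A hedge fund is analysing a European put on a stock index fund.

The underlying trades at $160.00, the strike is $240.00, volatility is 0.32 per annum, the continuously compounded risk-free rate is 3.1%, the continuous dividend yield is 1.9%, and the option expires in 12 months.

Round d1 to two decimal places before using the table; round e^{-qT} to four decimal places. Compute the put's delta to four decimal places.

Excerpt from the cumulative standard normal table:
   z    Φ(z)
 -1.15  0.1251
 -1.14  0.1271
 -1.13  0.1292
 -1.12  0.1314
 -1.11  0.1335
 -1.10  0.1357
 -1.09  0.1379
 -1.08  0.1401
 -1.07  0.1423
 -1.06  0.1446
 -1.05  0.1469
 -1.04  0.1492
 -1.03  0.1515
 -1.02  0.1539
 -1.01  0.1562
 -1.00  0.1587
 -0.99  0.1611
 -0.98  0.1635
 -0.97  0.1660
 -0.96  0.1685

-0.8416

σ√T = 0.32 × 1.0000 = 0.3200
d₁ = [ln(160/240) + (0.031 − 0.019 + 0.32²/2)·1] / 0.3200 = [-0.4055 + 0.0632] / 0.3200 = -1.0696 ≈ -1.07
N(d₁) = N(-1.07) = 0.1423
Δ_put = e^(−qT)·(N(d₁) − 1) = 0.9812·(0.1423 − 1) = -0.8416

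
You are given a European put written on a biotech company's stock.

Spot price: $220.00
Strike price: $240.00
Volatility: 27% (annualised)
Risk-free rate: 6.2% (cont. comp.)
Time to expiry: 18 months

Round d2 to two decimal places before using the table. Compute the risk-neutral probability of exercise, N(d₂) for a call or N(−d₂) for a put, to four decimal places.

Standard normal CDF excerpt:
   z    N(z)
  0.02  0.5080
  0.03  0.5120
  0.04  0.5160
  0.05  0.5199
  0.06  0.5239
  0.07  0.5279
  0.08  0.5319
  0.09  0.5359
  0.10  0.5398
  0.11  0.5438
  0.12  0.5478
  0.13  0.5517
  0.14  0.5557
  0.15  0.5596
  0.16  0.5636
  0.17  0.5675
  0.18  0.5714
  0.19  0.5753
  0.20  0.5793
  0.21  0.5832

σ√T = 0.27 × 1.2247 = 0.3307
d₁ = [ln(220/240) + (0.062 + ½·0.27²)·1.5] / (σ√T) = (-0.0870 + 0.1477) / 0.3307 = 0.1835 → 0.18
d₂ = 0.1835 − 0.3307 = -0.1472 → -0.15
Pr(exercise) under Q = N(−d₂) = N(0.15) = 0.5596

0.5596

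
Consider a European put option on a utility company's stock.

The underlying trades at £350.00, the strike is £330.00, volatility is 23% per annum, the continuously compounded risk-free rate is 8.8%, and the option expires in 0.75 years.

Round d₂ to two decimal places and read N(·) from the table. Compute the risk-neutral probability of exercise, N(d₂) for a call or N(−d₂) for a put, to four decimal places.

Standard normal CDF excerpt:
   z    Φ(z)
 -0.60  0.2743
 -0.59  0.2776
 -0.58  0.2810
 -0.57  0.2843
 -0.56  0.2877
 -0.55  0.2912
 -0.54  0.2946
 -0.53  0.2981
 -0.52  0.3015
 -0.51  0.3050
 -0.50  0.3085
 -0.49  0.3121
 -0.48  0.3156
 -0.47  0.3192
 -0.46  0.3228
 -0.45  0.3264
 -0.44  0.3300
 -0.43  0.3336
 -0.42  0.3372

σ√T = 0.23·√0.75 = 0.1992
d₁ = [ln(350/330) + (0.088 + ½·0.23²)·0.75] / (σ√T) = (0.0588 + 0.0858) / 0.1992 = 0.7263 ≈ 0.73
d₂ = 0.7263 − 0.1992 = 0.5272 ≈ 0.53
Risk-neutral Pr[S_T < K] = N(−d₂) = N(-0.53) = 0.2981

0.2981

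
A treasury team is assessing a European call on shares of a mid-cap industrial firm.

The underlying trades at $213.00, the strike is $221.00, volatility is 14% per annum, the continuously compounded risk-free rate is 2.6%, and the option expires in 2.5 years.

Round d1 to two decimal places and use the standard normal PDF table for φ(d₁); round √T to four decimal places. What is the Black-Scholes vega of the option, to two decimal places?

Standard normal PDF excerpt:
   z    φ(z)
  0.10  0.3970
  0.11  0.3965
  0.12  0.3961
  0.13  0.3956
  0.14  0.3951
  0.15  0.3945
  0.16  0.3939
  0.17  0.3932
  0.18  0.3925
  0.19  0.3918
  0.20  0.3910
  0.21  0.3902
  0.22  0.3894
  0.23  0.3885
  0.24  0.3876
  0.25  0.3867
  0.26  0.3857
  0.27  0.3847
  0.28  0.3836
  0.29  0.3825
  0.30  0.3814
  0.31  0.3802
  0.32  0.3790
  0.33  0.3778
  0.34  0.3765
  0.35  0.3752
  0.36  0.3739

σ√T = 0.14 × 1.5811 = 0.2214
d₁ = [ln(213/221) + (0.026 + ½·0.14²)·2.5] / (σ√T) = (-0.0369 + 0.0895) / 0.2214 = 0.2378 ⇒ 0.24
√T = √2.5 = 1.5811
φ(d₁) = φ(0.24) = 0.3876
vega = S·φ(d₁)·√T = 213·0.3876·1.5811 = 130.5337
(The put has the same vega.)

130.53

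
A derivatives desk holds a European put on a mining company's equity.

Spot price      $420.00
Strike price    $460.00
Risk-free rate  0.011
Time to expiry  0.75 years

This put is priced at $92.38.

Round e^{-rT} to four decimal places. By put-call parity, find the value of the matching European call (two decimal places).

exp(−rT) = exp(−0.011·0.75) = 0.9918
Put-call parity: C − P = S − K·e^(−rT) = 420 − 460·0.9918 = 420 − 456.2280 = -36.2280
C = P + (C − P) = 92.38 + (-36.2280) = 56.1520

$56.15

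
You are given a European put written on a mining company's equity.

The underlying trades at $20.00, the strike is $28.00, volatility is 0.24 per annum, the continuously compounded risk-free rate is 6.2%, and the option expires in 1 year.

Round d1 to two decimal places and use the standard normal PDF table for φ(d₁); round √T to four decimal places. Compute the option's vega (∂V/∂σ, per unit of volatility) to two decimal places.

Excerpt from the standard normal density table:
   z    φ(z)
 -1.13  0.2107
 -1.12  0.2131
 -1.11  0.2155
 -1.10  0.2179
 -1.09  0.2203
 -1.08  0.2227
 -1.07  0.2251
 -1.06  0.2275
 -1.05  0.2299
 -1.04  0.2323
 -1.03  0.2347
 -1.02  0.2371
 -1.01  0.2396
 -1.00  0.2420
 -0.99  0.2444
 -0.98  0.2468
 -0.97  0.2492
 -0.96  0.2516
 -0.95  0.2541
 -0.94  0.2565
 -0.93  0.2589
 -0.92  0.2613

T = 1;  σ√T = 0.2400
d₁ = [ln(20/28) + (0.062 + 0.24²/2)·1] / 0.2400 = [-0.3365 + 0.0908] / 0.2400 = -1.0236 which rounds to -1.02
√T = √1 = 1.0000
φ(d₁) = φ(-1.02) = 0.2371
vega = S·φ(d₁)·√T = 20·0.2371·1.0000 = 4.7420

4.74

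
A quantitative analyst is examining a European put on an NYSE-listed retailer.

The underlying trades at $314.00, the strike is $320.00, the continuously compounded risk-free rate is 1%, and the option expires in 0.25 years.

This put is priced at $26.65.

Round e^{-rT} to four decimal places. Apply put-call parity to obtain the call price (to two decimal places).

$21.45

e^(−rT) = e^(−0.01·0.25) = 0.9975
Put-call parity: C − P = S − K·e^(−rT) = 314 − 320·0.9975 = 314 − 319.2000 = -5.2000
C = P + (C − P) = 26.65 + (-5.2000) = 21.4500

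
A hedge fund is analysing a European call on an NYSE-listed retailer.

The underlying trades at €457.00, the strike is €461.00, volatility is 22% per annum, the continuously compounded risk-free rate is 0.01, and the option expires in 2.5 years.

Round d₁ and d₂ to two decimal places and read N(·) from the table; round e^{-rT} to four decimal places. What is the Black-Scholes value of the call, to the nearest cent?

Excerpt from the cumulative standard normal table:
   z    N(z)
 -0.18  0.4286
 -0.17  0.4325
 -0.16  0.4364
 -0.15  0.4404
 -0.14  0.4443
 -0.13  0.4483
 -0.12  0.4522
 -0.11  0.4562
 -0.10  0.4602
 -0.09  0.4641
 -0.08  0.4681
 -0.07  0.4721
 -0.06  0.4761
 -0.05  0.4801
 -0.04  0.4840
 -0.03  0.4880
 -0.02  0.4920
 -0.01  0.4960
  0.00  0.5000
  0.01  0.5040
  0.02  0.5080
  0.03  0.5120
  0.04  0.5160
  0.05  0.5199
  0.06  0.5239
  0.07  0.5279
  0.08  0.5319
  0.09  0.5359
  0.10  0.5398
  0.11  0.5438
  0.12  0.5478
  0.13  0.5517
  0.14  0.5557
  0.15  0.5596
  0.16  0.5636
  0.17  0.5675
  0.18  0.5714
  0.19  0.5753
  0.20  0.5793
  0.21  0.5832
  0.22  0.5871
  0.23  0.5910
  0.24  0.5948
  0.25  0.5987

€66.74

σ√T = 0.22·√2.5 = 0.3479
d₁ = [ln(457/461) + (0.01 + 0.22²/2)·2.5] / 0.3479 = [-0.0087 + 0.0855] / 0.3479 = 0.2207 ⇒ 0.22
d₂ = d₁ − σ√T = 0.2207 − 0.3479 = -0.1271 ⇒ -0.13
exp(−rT) = exp(−0.01·2.5) = 0.9753
N(d₁) = N(0.22) = 0.5871;  N(d₂) = N(-0.13) = 0.4483
C = 457·0.5871 − 461·0.9753·0.4483 = 268.3047 − 201.5616 = 66.7431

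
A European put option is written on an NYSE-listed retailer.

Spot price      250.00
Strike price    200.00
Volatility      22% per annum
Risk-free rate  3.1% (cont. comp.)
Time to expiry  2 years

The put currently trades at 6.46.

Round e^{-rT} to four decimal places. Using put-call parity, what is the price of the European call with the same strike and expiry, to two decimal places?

exp(−rT) = exp(−0.031·2) = 0.9399
Put-call parity: C − P = S − K·e^(−rT) = 250 − 200·0.9399 = 250 − 187.9800 = 62.0200
C = P + (C − P) = 6.46 + (62.0200) = 68.4800

68.48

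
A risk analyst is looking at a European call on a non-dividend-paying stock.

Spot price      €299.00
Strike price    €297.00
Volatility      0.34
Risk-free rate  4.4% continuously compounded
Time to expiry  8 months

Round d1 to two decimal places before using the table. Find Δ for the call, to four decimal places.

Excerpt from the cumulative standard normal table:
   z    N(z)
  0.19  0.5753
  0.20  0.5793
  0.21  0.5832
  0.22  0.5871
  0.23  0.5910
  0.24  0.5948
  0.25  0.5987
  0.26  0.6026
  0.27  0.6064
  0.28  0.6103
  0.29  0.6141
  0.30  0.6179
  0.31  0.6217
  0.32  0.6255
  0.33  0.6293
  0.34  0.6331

σ√T = 0.34 × 0.8165 = 0.2776
d₁ = [ln(299/297) + (0.044 + 0.34²/2)·0.6667] / 0.2776 = [0.0067 + 0.0679] / 0.2776 = 0.2686 ≈ 0.27
N(d₁) = N(0.27) = 0.6064
Δ_call = N(d₁) = 0.6064

0.6064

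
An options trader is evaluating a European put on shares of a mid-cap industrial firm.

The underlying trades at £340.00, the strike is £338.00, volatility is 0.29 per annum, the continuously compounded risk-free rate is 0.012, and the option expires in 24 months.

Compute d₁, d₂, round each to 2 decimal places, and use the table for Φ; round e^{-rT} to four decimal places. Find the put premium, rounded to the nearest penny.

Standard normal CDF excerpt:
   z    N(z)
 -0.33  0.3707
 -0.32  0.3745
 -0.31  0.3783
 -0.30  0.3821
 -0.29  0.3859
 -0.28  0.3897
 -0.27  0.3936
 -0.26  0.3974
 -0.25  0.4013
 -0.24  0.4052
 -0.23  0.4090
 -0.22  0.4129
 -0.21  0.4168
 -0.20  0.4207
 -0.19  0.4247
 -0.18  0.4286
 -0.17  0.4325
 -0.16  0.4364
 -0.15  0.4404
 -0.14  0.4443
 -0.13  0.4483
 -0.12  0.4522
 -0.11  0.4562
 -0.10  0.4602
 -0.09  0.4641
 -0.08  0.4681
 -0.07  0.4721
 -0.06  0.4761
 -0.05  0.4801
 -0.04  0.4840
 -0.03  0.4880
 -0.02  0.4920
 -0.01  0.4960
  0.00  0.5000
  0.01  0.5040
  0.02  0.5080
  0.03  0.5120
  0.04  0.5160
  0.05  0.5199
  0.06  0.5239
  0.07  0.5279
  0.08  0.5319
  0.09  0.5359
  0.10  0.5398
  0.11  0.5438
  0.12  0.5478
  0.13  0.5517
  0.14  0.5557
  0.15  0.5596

£49.56

σ√T = 0.29·√2 = 0.4101
d₁ = [ln(340/338) + (0.012 + 0.29²/2)·2] / 0.4101 = [0.0059 + 0.1081] / 0.4101 = 0.2780 ⇒ 0.28
d₂ = d₁ − σ√T = 0.2780 − 0.4101 = -0.1322 ⇒ -0.13
exp(−rT) = exp(−0.012·2) = 0.9763
N(−d₂) = N(0.13) = 0.5517;  N(−d₁) = N(-0.28) = 0.3897
P = 338·0.9763·0.5517 − 340·0.3897 = 182.0552 − 132.4980 = 49.5572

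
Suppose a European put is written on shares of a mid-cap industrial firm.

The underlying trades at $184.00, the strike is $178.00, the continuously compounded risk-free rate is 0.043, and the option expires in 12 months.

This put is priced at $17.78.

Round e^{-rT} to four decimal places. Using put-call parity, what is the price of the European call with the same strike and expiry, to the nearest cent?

$31.27

exp(−rT) = exp(−0.043·1) = 0.9579
Put-call parity: C − P = S − K·e^(−rT) = 184 − 178·0.9579 = 184 − 170.5062 = 13.4938
C = P + (C − P) = 17.78 + (13.4938) = 31.2738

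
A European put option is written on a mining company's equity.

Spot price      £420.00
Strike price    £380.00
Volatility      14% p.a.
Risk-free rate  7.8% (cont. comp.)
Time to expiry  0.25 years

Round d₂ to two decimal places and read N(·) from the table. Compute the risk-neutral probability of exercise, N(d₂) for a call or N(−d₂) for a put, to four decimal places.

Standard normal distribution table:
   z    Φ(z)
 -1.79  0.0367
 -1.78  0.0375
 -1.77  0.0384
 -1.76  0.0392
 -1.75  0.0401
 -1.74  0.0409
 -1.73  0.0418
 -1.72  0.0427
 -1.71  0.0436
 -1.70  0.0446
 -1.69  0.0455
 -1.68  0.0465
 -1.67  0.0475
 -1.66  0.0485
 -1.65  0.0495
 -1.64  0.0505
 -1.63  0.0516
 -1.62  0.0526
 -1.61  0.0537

0.0475

T = 0.25;  σ√T = 0.0700
d₁ = [ln(420/380) + (0.078 + 0.14²/2)·0.25] / 0.0700 = [0.1001 + 0.0220] / 0.0700 = 1.7433 ≈ 1.74
d₂ = d₁ − σ√T = 1.7433 − 0.0700 = 1.6733 ≈ 1.67
Risk-neutral Pr[S_T < K] = N(−d₂) = N(-1.67) = 0.0475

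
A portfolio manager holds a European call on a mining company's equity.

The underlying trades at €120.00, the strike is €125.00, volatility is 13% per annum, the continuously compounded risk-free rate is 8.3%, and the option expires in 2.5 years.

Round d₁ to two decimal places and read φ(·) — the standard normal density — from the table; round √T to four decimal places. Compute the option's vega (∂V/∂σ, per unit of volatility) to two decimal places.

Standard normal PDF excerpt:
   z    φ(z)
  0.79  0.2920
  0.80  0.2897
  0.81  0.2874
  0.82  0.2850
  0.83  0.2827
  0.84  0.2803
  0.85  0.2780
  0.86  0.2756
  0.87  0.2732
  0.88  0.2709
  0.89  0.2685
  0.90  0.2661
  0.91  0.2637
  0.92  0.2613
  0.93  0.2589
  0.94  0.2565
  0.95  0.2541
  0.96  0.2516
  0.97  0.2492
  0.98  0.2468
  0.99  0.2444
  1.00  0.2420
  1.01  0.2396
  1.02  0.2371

50.03

σ√T = 0.13 × 1.5811 = 0.2055
d₁ = [ln(120/125) + (0.083 + ½·0.13²)·2.5] / (σ√T) = (-0.0408 + 0.2286) / 0.2055 = 0.9137 which rounds to 0.91
√T = √2.5 = 1.5811
φ(d₁) = φ(0.91) = 0.2637
vega = S·φ(d₁)·√T = 120·0.2637·1.5811 = 50.0323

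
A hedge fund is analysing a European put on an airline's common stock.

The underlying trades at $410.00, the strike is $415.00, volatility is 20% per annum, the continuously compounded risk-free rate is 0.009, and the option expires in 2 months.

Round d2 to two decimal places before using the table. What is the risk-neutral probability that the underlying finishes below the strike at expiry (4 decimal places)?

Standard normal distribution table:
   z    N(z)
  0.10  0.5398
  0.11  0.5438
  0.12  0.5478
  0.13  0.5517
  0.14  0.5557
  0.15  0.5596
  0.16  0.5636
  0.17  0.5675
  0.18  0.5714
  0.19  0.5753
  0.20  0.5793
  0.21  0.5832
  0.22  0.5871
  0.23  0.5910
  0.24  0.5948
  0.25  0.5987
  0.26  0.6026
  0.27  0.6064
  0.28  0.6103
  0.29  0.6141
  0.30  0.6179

0.5675

σ√T = 0.2 × 0.4082 = 0.0816
d₁ = [ln(410/415) + (0.009 + 0.2²/2)·0.1667] / 0.0816 = [-0.0121 + 0.0048] / 0.0816 = -0.0893 ≈ -0.09
d₂ = d₁ − σ√T = -0.0893 − 0.0816 = -0.1709 ≈ -0.17
Risk-neutral Pr[S_T < K] = N(−d₂) = N(0.17) = 0.5675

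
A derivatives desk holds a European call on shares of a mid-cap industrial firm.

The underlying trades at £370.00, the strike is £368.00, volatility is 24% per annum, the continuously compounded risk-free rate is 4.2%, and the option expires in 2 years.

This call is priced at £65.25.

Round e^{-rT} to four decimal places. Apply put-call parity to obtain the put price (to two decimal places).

£33.59

e^(−rT) = e^(−0.042·2) = 0.9194
Put-call parity: C − P = S − K·e^(−rT) = 370 − 368·0.9194 = 370 − 338.3392 = 31.6608
P = C − (C − P) = 65.25 − (31.6608) = 33.5892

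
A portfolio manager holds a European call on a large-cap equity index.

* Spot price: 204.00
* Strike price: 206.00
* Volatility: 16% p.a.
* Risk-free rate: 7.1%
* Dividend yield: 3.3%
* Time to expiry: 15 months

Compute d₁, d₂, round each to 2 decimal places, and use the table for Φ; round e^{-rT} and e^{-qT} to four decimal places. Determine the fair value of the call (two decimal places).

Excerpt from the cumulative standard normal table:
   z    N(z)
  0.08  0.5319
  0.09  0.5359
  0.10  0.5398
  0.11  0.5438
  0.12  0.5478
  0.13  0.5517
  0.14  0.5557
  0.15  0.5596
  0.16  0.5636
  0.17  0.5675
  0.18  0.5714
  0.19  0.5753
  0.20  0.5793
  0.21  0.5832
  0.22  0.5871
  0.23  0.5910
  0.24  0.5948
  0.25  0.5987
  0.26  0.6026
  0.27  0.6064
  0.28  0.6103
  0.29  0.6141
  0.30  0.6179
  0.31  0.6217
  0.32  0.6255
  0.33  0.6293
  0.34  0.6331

17.69

σ√T = 0.16 × 1.1180 = 0.1789
d₁ = [ln(204/206) + (0.071 − 0.033 + 0.16²/2)·1.25] / 0.1789 = [-0.0098 + 0.0635] / 0.1789 = 0.3004 which rounds to 0.30
d₂ = d₁ − σ√T = 0.3004 − 0.1789 = 0.1216 which rounds to 0.12
exp(−qT) = exp(−0.033·1.25) = 0.9596;  exp(−rT) = exp(−0.071·1.25) = 0.9151
N(d₁) = N(0.30) = 0.6179;  N(d₂) = N(0.12) = 0.5478
C = 204·0.9596·0.6179 − 206·0.9151·0.5478 = 120.9591 − 103.2661 = 17.6930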